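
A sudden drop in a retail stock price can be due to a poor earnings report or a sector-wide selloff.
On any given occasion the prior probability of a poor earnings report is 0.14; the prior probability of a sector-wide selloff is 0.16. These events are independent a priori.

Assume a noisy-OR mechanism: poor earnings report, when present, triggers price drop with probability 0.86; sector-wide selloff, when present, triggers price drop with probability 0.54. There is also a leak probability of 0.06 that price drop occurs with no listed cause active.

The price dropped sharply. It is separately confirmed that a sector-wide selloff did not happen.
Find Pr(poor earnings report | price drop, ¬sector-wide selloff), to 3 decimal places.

Pr(poor earnings report | price drop, ¬sector-wide selloff) ≈ 0.702

Under noisy-OR, P(price drop | causes) = 1 − (1−0.06)·∏(1−qᵢ) over the active causes.
For the numerator, keep only poor earnings report=true terms: 0.8684×0.14 = 0.121576
The normalizing constant is 0.06×0.86 + 0.8684×0.14 = 0.173176
Posterior = 0.121576 / 0.173176 ≈ 0.702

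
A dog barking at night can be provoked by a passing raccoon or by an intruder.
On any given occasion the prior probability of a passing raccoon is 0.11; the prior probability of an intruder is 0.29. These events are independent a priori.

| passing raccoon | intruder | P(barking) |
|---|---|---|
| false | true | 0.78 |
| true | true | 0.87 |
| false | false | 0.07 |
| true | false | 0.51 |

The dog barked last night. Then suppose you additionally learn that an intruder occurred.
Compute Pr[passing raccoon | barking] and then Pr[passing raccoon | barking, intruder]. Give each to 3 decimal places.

Pr[passing raccoon | barking] ≈ 0.216; Pr[passing raccoon | barking, intruder] ≈ 0.121

P(barking) = 0.07·0.89·0.71 + 0.78·0.89·0.29 + 0.51·0.11·0.71 + 0.87·0.11·0.29 = 0.044233 + 0.201318 + 0.039831 + 0.027753 = 0.313135
Of this, 0.067584 comes from 0.039831 + 0.027753 (the passing raccoon=true cases).
Hence the posterior is 0.067584/0.313135 ≈ 0.216.

Now condition on the additional information:
Enumerate both values of passing raccoon and weight by the priors:
  P(barking | intruder) = 0.78·0.89 + 0.87·0.11
        = 0.694200 + 0.095700 = 0.789900
The terms with passing raccoon present sum to 0.095700, so
  P(passing raccoon | barking, intruder) = 0.095700 / 0.789900 ≈ 0.121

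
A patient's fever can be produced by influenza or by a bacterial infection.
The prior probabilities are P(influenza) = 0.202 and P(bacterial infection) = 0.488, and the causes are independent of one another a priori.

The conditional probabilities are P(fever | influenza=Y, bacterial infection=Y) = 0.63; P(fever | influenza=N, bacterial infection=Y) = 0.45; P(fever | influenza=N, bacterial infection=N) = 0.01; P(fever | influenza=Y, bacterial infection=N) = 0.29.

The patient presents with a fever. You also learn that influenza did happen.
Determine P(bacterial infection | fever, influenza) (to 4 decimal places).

By total probability over both values of bacterial infection:
  P(fever | influenza) = 0.29*0.512 + 0.63*0.488
        = 0.148480 + 0.307440 = 0.455920
The terms with bacterial infection present sum to 0.307440, so
  P(bacterial infection | fever, influenza) = 0.307440 / 0.455920 ≈ 0.6743

P(bacterial infection | fever, influenza) ≈ 0.6743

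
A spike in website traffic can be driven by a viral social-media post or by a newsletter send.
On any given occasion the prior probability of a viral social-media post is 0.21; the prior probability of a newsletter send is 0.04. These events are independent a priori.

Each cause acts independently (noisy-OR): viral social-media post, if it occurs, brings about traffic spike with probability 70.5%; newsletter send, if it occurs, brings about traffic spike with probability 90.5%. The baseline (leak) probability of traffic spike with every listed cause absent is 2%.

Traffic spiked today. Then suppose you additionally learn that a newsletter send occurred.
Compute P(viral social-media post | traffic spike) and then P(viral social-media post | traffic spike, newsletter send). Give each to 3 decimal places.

Under noisy-OR, P(traffic spike | causes) = 1 − (1−0.02)·∏(1−qᵢ) over the active causes.
P(traffic spike) = 0.02*0.79*0.96 + 0.9069*0.79*0.04 + 0.7109*0.21*0.96 + 0.972535*0.21*0.04 = 0.015168 + 0.028658 + 0.143317 + 0.008169 = 0.195312
Restricting to configurations with viral social-media post present: 0.143317 + 0.008169 = 0.151486.
So P(viral social-media post | traffic spike) = 0.151486/0.195312 ≈ 0.776.

With the extra evidence:
P(traffic spike | newsletter send) = 0.9069×0.79 + 0.972535×0.21 = 0.716451 + 0.204232 = 0.920683
Restricting to configurations with viral social-media post present: 0.972535×0.21 = 0.204232.
Hence the posterior is 0.204232/0.920683 ≈ 0.222.

P(viral social-media post | traffic spike) ≈ 0.776; P(viral social-media post | traffic spike, newsletter send) ≈ 0.222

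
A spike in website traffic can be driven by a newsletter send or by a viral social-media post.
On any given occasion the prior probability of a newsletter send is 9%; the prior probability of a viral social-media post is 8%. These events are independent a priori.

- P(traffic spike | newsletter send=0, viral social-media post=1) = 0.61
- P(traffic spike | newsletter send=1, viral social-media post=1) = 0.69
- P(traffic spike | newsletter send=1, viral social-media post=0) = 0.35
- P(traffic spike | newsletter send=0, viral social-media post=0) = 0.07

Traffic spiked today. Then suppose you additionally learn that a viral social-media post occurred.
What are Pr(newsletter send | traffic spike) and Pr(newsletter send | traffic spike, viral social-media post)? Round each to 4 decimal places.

Weight on newsletter send=true, given the evidence: 0.028980 + 0.004968 = 0.033948
Normalizer over all consistent configurations: 0.07·0.91·0.92 + 0.61·0.91·0.08 + 0.35·0.09·0.92 + 0.69·0.09·0.08 = 0.136960
P(newsletter send | traffic spike) = 0.033948/0.136960 ≈ 0.2479

With the extra evidence:
Sum P(traffic spike|·) weighted by the priors over both values of newsletter send:
  P(traffic spike | viral social-media post) = 0.61*0.91 + 0.69*0.09
        = 0.555100 + 0.062100 = 0.617200
Keeping only the newsletter send-present terms gives 0.062100, so
  P(newsletter send | traffic spike, viral social-media post) = 0.062100 / 0.617200 ≈ 0.1006
— viral social-media post explains away the evidence for newsletter send.

Pr(newsletter send | traffic spike) ≈ 0.2479; Pr(newsletter send | traffic spike, viral social-media post) ≈ 0.1006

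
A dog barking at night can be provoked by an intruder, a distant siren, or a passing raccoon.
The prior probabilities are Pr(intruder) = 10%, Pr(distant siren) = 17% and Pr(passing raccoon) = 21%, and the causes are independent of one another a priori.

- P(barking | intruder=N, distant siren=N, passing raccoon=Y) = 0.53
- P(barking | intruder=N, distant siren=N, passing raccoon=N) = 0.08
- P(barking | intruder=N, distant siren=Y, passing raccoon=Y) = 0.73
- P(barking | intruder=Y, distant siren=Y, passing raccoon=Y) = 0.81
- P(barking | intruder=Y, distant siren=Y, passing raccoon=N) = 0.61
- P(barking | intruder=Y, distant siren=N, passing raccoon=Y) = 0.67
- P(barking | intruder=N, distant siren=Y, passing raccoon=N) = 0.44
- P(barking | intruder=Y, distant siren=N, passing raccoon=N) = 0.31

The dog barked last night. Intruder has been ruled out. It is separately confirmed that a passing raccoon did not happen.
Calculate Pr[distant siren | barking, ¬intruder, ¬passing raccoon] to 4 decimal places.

P(barking | ¬intruder, ¬passing raccoon) = 0.08*0.83 + 0.44*0.17 = 0.066400 + 0.074800 = 0.141200
The distant siren-present share is 0.44*0.17 = 0.074800.
So P(distant siren | barking, ¬intruder, ¬passing raccoon) = 0.074800/0.141200 ≈ 0.5297.

Pr[distant siren | barking, ¬intruder, ¬passing raccoon] ≈ 0.5297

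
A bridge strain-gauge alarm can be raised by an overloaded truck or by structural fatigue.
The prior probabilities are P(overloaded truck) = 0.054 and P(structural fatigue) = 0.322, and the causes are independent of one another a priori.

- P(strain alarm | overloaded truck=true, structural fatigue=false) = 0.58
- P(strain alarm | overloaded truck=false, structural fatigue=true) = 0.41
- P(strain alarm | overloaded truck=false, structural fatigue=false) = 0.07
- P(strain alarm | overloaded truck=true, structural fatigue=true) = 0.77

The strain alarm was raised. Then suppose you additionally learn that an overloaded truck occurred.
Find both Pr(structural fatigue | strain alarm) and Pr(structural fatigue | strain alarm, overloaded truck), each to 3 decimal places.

By total probability over the 4 (overloaded truck, structural fatigue) configurations:
  P(strain alarm) = 0.07*0.946*0.678 + 0.41*0.946*0.322 + 0.58*0.054*0.678 + 0.77*0.054*0.322
        = 0.044897 + 0.124891 + 0.021235 + 0.013389 = 0.204412
Configurations with structural fatigue contribute 0.138280, so
  P(structural fatigue | strain alarm) = 0.138280 / 0.204412 ≈ 0.676

With the extra evidence:
Enumerate both values of structural fatigue and weight by the priors:
  P(strain alarm | overloaded truck) = 0.58*0.678 + 0.77*0.322
        = 0.393240 + 0.247940 = 0.641180
Keeping only the structural fatigue-present terms gives 0.247940, so
  P(structural fatigue | strain alarm, overloaded truck) = 0.247940 / 0.641180 ≈ 0.387
Conditioning on overloaded truck lowers the posterior on structural fatigue: the classic explaining-away effect in a common-effect structure.

Pr(structural fatigue | strain alarm) ≈ 0.676; Pr(structural fatigue | strain alarm, overloaded truck) ≈ 0.387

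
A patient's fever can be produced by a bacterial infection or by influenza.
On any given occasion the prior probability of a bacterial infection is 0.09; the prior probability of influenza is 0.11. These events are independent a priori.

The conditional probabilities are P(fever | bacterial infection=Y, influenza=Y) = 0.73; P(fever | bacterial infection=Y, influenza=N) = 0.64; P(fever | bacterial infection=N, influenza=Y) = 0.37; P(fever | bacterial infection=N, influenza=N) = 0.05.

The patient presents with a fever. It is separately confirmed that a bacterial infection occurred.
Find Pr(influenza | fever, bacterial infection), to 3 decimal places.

P(fever | bacterial infection) = 0.64×0.89 + 0.73×0.11 = 0.569600 + 0.080300 = 0.649900
Restricting to configurations with influenza present: 0.73×0.11 = 0.080300.
So P(influenza | fever, bacterial infection) = 0.080300/0.649900 ≈ 0.124.

Pr(influenza | fever, bacterial infection) ≈ 0.124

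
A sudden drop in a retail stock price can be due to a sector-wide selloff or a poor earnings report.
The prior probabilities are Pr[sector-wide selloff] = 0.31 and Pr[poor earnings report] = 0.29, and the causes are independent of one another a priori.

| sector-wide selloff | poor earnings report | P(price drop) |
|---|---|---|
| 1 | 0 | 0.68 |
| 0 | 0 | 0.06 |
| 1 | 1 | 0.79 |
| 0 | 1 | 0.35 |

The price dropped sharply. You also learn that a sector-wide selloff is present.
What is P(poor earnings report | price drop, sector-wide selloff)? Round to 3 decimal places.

P(poor earnings report | price drop, sector-wide selloff) ≈ 0.322

For the numerator, keep only poor earnings report=true terms: 0.79×0.29 = 0.229100
Normalizer over all consistent configurations: 0.68×0.71 + 0.79×0.29 = 0.711900
Posterior = 0.229100 / 0.711900 ≈ 0.322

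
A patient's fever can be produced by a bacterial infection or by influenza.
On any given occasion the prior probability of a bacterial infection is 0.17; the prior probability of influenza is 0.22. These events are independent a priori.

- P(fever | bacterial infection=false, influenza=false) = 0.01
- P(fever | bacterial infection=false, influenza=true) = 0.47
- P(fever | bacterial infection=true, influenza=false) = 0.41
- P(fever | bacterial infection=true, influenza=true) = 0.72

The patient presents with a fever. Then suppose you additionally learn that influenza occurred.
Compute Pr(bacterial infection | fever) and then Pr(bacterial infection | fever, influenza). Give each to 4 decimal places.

Pr(bacterial infection | fever) ≈ 0.4683; Pr(bacterial infection | fever, influenza) ≈ 0.2388

Numerator (weight on configurations with bacterial infection): 0.054366 + 0.026928 = 0.081294
Denominator P(fever): 0.01·0.83·0.78 + 0.47·0.83·0.22 + 0.41·0.17·0.78 + 0.72·0.17·0.22 = 0.173590
Posterior = 0.081294 / 0.173590 ≈ 0.4683

Now condition on the additional information:
Numerator (weight on configurations with bacterial infection): 0.72*0.17 = 0.122400
Normalizer over all consistent configurations: 0.47*0.83 + 0.72*0.17 = 0.512500
Posterior = 0.122400 / 0.512500 ≈ 0.2388
— influenza explains away the evidence for bacterial infection.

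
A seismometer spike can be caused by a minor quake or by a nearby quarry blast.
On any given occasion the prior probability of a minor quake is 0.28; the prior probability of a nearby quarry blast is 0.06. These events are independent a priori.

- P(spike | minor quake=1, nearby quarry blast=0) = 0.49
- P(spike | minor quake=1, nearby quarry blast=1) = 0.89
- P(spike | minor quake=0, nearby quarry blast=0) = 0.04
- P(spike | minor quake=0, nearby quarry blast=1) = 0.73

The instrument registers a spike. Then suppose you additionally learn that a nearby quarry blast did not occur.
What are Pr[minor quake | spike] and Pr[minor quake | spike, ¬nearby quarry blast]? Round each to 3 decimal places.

Pr[minor quake | spike] ≈ 0.711; Pr[minor quake | spike, ¬nearby quarry blast] ≈ 0.827

Enumerate the 4 (minor quake, nearby quarry blast) configurations and weight by the priors:
  P(spike) = 0.04·0.72·0.94 + 0.73·0.72·0.06 + 0.49·0.28·0.94 + 0.89·0.28·0.06
        = 0.027072 + 0.031536 + 0.128968 + 0.014952 = 0.202528
Configurations with minor quake contribute 0.143920, so
  P(minor quake | spike) = 0.143920 / 0.202528 ≈ 0.711

Now condition on the additional information:
P(spike | ¬nearby quarry blast) = 0.04×0.72 + 0.49×0.28 = 0.028800 + 0.137200 = 0.166000
The minor quake-present share is 0.49×0.28 = 0.137200.
So P(minor quake | spike, ¬nearby quarry blast) = 0.137200/0.166000 ≈ 0.827.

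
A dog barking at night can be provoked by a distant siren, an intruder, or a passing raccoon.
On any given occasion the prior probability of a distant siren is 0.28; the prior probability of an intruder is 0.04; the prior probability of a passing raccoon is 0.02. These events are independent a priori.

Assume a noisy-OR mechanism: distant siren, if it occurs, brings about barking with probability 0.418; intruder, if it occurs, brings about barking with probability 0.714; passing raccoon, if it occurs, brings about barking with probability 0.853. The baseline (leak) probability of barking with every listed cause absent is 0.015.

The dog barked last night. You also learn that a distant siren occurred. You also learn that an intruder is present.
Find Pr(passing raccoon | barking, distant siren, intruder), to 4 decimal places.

Under noisy-OR, P(barking | causes) = 1 − (1−0.015)·∏(1−qᵢ) over the active causes.
Weight on passing raccoon=true, given the evidence: 0.975899*0.02 = 0.019518
Normalizer over all consistent configurations: 0.836045*0.98 + 0.975899*0.02 = 0.838842
Posterior = 0.019518 / 0.838842 ≈ 0.0233

Pr(passing raccoon | barking, distant siren, intruder) ≈ 0.0233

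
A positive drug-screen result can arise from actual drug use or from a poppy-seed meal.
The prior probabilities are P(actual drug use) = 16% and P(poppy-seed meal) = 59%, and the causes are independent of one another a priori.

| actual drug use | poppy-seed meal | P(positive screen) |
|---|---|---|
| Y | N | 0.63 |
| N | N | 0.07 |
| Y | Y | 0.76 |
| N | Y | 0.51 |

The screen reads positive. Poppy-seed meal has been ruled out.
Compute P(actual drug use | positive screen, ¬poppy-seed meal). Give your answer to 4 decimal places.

P(actual drug use | positive screen, ¬poppy-seed meal) ≈ 0.6316

Sum P(positive screen|·) weighted by the priors over both values of actual drug use:
  P(positive screen | ¬poppy-seed meal) = 0.07·0.84 + 0.63·0.16
        = 0.058800 + 0.100800 = 0.159600
Configurations with actual drug use contribute 0.100800, so
  P(actual drug use | positive screen, ¬poppy-seed meal) = 0.100800 / 0.159600 ≈ 0.6316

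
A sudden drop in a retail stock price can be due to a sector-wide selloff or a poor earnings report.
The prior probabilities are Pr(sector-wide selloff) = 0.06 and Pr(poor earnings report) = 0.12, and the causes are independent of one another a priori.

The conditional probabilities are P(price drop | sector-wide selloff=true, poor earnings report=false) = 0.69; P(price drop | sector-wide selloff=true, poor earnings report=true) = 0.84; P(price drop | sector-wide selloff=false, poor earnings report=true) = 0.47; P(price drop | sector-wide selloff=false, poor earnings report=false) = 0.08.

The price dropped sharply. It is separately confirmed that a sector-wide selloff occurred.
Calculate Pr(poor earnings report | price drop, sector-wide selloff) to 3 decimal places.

Pr(poor earnings report | price drop, sector-wide selloff) ≈ 0.142

Enumerate both values of poor earnings report and weight by the priors:
  P(price drop | sector-wide selloff) = 0.69×0.88 + 0.84×0.12
        = 0.607200 + 0.100800 = 0.708000
Configurations with poor earnings report contribute 0.100800, so
  P(poor earnings report | price drop, sector-wide selloff) = 0.100800 / 0.708000 ≈ 0.142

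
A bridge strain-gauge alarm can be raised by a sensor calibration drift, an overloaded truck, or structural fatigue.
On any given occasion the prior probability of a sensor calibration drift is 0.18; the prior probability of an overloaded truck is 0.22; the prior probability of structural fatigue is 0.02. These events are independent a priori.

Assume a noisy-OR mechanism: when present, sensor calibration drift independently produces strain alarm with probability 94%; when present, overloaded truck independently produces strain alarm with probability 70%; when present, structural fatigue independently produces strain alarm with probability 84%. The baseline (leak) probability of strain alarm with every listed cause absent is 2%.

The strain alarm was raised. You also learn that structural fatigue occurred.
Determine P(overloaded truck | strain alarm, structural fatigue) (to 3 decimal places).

Under noisy-OR, P(strain alarm | causes) = 1 − (1−0.02)·∏(1−qᵢ) over the active causes.
Enumerate the 4 (sensor calibration drift, overloaded truck) configurations and weight by the priors:
  P(strain alarm | structural fatigue) = 0.8432×0.82×0.78 + 0.95296×0.82×0.22 + 0.990592×0.18×0.78 + 0.997178×0.18×0.22
        = 0.539311 + 0.171914 + 0.139079 + 0.039488 = 0.889792
Keeping only the overloaded truck-present terms gives 0.211402, so
  P(overloaded truck | strain alarm, structural fatigue) = 0.211402 / 0.889792 ≈ 0.238

P(overloaded truck | strain alarm, structural fatigue) ≈ 0.238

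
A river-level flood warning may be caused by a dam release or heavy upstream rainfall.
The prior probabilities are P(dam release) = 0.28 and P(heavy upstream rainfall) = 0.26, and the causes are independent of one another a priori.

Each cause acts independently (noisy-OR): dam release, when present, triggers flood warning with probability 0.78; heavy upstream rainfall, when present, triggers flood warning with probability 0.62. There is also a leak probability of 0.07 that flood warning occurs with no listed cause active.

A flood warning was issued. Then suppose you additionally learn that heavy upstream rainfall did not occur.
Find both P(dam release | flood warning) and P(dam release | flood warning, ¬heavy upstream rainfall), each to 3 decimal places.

P(dam release | flood warning) ≈ 0.594; P(dam release | flood warning, ¬heavy upstream rainfall) ≈ 0.815

Under noisy-OR, P(flood warning | causes) = 1 − (1−0.07)·∏(1−qᵢ) over the active causes.
For the numerator, keep only dam release=true terms: 0.164807 + 0.067140 = 0.231947
Denominator P(flood warning): 0.07·0.72·0.74 + 0.6466·0.72·0.26 + 0.7954·0.28·0.74 + 0.922252·0.28·0.26 = 0.390287
P(dam release | flood warning) = 0.231947/0.390287 ≈ 0.594

Now also conditioning on heavy upstream rainfall≠true:
P(flood warning | ¬heavy upstream rainfall) = 0.07×0.72 + 0.7954×0.28 = 0.050400 + 0.222712 = 0.273112
The dam release-present share is 0.7954×0.28 = 0.222712.
P(dam release | flood warning, ¬heavy upstream rainfall) = 0.222712 / 0.273112 ≈ 0.815
Ruling out heavy upstream rainfall raises the posterior on dam release — the flip side of explaining away.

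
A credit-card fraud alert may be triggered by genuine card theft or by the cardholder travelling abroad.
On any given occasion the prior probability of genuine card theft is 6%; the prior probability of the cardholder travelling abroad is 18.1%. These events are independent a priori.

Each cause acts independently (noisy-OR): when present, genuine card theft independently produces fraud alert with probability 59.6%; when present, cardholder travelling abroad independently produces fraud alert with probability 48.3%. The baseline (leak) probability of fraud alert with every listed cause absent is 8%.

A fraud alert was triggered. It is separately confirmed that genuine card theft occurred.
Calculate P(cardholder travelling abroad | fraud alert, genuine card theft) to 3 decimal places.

Under noisy-OR, P(fraud alert | causes) = 1 − (1−0.08)·∏(1−qᵢ) over the active causes.
Weight on cardholder travelling abroad=true, given the evidence: 0.807841*0.181 = 0.146219
The normalizing constant is 0.62832*0.819 + 0.807841*0.181 = 0.660813
Posterior = 0.146219 / 0.660813 ≈ 0.221

P(cardholder travelling abroad | fraud alert, genuine card theft) ≈ 0.221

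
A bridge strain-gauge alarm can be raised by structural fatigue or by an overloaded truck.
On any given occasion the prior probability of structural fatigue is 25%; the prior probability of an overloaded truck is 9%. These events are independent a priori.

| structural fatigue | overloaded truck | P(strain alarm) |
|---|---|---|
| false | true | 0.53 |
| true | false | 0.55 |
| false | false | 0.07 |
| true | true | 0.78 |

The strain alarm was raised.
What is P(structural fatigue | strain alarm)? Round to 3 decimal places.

P(structural fatigue | strain alarm) ≈ 0.631

Enumerate the 4 (structural fatigue, overloaded truck) configurations and weight by the priors:
  P(strain alarm) = 0.07×0.75×0.91 + 0.53×0.75×0.09 + 0.55×0.25×0.91 + 0.78×0.25×0.09
        = 0.047775 + 0.035775 + 0.125125 + 0.017550 = 0.226225
Configurations with structural fatigue contribute 0.142675, so
  P(structural fatigue | strain alarm) = 0.142675 / 0.226225 ≈ 0.631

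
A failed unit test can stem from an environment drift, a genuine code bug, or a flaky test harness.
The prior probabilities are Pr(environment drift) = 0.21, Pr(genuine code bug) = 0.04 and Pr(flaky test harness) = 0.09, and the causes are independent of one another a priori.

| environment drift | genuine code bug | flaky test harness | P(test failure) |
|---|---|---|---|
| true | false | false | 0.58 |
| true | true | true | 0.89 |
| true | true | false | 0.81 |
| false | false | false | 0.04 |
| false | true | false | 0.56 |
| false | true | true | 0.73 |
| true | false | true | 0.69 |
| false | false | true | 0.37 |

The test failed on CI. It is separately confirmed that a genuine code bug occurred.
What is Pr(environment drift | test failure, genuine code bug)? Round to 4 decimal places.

P(test failure | genuine code bug) = 0.56*0.79*0.91 + 0.73*0.79*0.09 + 0.81*0.21*0.91 + 0.89*0.21*0.09 = 0.402584 + 0.051903 + 0.154791 + 0.016821 = 0.626099
The environment drift-present share is 0.154791 + 0.016821 = 0.171612.
So P(environment drift | test failure, genuine code bug) = 0.171612/0.626099 ≈ 0.2741.

Pr(environment drift | test failure, genuine code bug) ≈ 0.2741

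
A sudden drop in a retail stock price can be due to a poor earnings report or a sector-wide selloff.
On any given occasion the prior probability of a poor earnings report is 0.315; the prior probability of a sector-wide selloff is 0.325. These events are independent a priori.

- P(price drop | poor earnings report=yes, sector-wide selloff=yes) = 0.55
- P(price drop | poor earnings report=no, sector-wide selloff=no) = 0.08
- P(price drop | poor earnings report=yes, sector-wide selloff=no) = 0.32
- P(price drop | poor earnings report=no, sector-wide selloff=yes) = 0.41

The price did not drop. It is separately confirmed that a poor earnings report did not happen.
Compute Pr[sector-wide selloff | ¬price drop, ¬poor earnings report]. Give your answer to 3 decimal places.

P(¬price drop | ¬poor earnings report) = 0.92×0.675 + 0.59×0.325 = 0.621000 + 0.191750 = 0.812750
Restricting to configurations with sector-wide selloff present: 0.59×0.325 = 0.191750.
P(sector-wide selloff | ¬price drop, ¬poor earnings report) = 0.191750 / 0.812750 ≈ 0.236

Pr[sector-wide selloff | ¬price drop, ¬poor earnings report] ≈ 0.236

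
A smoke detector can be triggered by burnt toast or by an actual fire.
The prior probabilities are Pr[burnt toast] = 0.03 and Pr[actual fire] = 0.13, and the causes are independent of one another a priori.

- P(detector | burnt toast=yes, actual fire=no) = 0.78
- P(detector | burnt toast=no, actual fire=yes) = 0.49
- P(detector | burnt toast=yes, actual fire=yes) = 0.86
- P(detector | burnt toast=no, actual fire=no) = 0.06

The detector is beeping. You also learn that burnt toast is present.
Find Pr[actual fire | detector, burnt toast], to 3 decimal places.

Pr[actual fire | detector, burnt toast] ≈ 0.141

Sum P(detector|·) weighted by the priors over both values of actual fire:
  P(detector | burnt toast) = 0.78×0.87 + 0.86×0.13
        = 0.678600 + 0.111800 = 0.790400
The terms with actual fire present sum to 0.111800, so
  P(actual fire | detector, burnt toast) = 0.111800 / 0.790400 ≈ 0.141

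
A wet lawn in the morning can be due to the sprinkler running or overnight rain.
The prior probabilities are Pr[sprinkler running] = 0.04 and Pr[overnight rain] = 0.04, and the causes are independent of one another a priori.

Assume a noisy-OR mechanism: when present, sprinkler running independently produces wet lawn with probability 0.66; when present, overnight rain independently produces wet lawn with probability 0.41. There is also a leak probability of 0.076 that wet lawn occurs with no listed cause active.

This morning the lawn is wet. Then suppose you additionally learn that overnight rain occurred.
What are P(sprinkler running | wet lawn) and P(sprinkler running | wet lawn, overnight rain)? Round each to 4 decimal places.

P(sprinkler running | wet lawn) ≈ 0.2400; P(sprinkler running | wet lawn, overnight rain) ≈ 0.0694

Under noisy-OR, P(wet lawn | causes) = 1 − (1−0.076)·∏(1−qᵢ) over the active causes.
By total probability over the 4 (sprinkler running, overnight rain) configurations:
  P(wet lawn) = 0.076*0.96*0.96 + 0.45484*0.96*0.04 + 0.68584*0.04*0.96 + 0.814646*0.04*0.04
        = 0.070042 + 0.017466 + 0.026336 + 0.001303 = 0.115147
The terms with sprinkler running present sum to 0.027639, so
  P(sprinkler running | wet lawn) = 0.027639 / 0.115147 ≈ 0.2400

With the extra evidence:
P(wet lawn | overnight rain) = 0.45484·0.96 + 0.814646·0.04 = 0.436646 + 0.032586 = 0.469232
Of this, 0.032586 comes from 0.814646·0.04 (the sprinkler running=true cases).
So P(sprinkler running | wet lawn, overnight rain) = 0.032586/0.469232 ≈ 0.0694.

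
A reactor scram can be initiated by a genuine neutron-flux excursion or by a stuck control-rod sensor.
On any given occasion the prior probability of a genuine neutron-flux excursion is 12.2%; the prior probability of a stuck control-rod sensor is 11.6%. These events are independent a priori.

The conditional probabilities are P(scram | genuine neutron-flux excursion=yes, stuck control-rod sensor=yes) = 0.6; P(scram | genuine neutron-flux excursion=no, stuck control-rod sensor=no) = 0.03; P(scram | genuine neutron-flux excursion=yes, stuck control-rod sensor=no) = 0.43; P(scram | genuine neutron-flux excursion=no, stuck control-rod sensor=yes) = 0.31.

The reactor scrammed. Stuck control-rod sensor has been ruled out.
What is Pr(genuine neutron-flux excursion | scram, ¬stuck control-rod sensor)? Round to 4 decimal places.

Pr(genuine neutron-flux excursion | scram, ¬stuck control-rod sensor) ≈ 0.6657

Sum P(scram|·) weighted by the priors over both values of genuine neutron-flux excursion:
  P(scram | ¬stuck control-rod sensor) = 0.03*0.878 + 0.43*0.122
        = 0.026340 + 0.052460 = 0.078800
Keeping only the genuine neutron-flux excursion-present terms gives 0.052460, so
  P(genuine neutron-flux excursion | scram, ¬stuck control-rod sensor) = 0.052460 / 0.078800 ≈ 0.6657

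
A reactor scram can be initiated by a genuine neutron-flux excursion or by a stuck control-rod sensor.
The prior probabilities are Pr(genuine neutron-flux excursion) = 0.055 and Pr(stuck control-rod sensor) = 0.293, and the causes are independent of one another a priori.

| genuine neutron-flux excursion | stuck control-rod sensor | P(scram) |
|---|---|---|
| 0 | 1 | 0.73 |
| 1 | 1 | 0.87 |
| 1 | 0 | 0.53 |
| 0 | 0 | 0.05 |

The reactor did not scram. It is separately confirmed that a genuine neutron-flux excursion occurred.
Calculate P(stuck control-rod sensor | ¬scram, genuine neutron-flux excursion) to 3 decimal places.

P(stuck control-rod sensor | ¬scram, genuine neutron-flux excursion) ≈ 0.103

For the numerator, keep only stuck control-rod sensor=true terms: 0.13·0.293 = 0.038090
The normalizing constant is 0.47·0.707 + 0.13·0.293 = 0.370380
P(stuck control-rod sensor | ¬scram, genuine neutron-flux excursion) = 0.038090/0.370380 ≈ 0.103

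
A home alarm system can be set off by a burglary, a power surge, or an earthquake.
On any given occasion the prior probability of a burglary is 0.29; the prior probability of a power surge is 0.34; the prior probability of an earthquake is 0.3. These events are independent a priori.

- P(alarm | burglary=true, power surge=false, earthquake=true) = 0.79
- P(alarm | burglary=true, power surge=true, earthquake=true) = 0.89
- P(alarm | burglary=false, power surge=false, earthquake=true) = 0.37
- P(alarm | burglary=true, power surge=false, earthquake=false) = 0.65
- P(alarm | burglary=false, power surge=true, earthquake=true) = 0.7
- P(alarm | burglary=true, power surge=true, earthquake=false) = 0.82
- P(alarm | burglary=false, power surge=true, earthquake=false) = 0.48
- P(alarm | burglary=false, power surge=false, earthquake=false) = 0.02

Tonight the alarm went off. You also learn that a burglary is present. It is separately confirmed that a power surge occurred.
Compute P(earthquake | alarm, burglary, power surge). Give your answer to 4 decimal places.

P(earthquake | alarm, burglary, power surge) ≈ 0.3175

Weight on earthquake=true, given the evidence: 0.89×0.3 = 0.267000
Normalizer over all consistent configurations: 0.82×0.7 + 0.89×0.3 = 0.841000
Posterior = 0.267000 / 0.841000 ≈ 0.3175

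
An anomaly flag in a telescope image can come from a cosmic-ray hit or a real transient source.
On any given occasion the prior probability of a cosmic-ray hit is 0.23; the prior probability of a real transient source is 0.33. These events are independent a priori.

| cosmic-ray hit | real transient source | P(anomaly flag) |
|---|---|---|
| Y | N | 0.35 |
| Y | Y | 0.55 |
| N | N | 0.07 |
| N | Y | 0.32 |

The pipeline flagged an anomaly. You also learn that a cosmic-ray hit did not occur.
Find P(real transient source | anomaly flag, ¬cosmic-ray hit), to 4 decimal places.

Sum P(anomaly flag|·) weighted by the priors over both values of real transient source:
  P(anomaly flag | ¬cosmic-ray hit) = 0.07·0.67 + 0.32·0.33
        = 0.046900 + 0.105600 = 0.152500
Configurations with real transient source contribute 0.105600, so
  P(real transient source | anomaly flag, ¬cosmic-ray hit) = 0.105600 / 0.152500 ≈ 0.6925

P(real transient source | anomaly flag, ¬cosmic-ray hit) ≈ 0.6925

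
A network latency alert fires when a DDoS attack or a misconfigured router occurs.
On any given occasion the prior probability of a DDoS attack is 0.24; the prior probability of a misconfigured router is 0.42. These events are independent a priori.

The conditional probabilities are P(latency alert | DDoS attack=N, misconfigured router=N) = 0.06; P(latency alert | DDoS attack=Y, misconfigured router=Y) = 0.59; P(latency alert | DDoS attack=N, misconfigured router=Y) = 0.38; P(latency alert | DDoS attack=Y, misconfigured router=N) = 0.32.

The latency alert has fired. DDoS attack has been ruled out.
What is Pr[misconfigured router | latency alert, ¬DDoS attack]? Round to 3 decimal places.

P(latency alert | ¬DDoS attack) = 0.06*0.58 + 0.38*0.42 = 0.034800 + 0.159600 = 0.194400
The misconfigured router-present share is 0.38*0.42 = 0.159600.
Hence the posterior is 0.159600/0.194400 ≈ 0.821.

Pr[misconfigured router | latency alert, ¬DDoS attack] ≈ 0.821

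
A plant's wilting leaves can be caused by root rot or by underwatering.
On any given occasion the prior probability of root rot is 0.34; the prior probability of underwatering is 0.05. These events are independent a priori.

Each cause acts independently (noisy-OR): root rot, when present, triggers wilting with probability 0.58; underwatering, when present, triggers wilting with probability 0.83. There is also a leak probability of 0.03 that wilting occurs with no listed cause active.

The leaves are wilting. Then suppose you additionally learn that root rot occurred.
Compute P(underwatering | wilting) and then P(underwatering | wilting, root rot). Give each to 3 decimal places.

Under noisy-OR, P(wilting | causes) = 1 − (1−0.03)·∏(1−qᵢ) over the active causes.
By total probability over the 4 (root rot, underwatering) configurations:
  P(wilting) = 0.03×0.66×0.95 + 0.8351×0.66×0.05 + 0.5926×0.34×0.95 + 0.930742×0.34×0.05
        = 0.018810 + 0.027558 + 0.191410 + 0.015823 = 0.253601
The terms with underwatering present sum to 0.043381, so
  P(underwatering | wilting) = 0.043381 / 0.253601 ≈ 0.171

Now condition on the additional information:
For the numerator, keep only underwatering=true terms: 0.930742*0.05 = 0.046537
Denominator P(wilting | root rot): 0.5926*0.95 + 0.930742*0.05 = 0.609507
Posterior = 0.046537 / 0.609507 ≈ 0.076
The drop from 0.171 to 0.076 is the explaining-away (discounting) effect.

P(underwatering | wilting) ≈ 0.171; P(underwatering | wilting, root rot) ≈ 0.076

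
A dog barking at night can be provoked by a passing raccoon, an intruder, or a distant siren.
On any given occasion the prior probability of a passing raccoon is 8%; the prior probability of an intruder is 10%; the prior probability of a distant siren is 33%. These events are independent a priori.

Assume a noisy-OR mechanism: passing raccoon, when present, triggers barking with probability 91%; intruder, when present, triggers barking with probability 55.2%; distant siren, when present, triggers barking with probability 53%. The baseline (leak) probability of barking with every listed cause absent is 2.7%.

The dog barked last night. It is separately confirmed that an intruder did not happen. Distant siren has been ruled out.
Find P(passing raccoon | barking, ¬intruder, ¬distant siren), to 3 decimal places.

Under noisy-OR, P(barking | causes) = 1 − (1−0.027)·∏(1−qᵢ) over the active causes.
Numerator (weight on configurations with passing raccoon): 0.91243×0.08 = 0.072994
Normalizer over all consistent configurations: 0.027×0.92 + 0.91243×0.08 = 0.097834
P(passing raccoon | barking, ¬intruder, ¬distant siren) = 0.072994/0.097834 ≈ 0.746

P(passing raccoon | barking, ¬intruder, ¬distant siren) ≈ 0.746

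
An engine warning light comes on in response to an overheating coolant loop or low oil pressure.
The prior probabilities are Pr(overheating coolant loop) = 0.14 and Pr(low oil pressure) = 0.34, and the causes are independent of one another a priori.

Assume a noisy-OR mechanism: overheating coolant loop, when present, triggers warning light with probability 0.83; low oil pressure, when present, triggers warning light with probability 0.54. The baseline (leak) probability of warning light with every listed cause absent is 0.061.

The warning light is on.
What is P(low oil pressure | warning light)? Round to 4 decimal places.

P(low oil pressure | warning light) ≈ 0.6518

Under noisy-OR, P(warning light | causes) = 1 − (1−0.061)·∏(1−qᵢ) over the active causes.
Numerator (weight on configurations with low oil pressure): 0.166101 + 0.044105 = 0.210206
Normalizer over all consistent configurations: 0.061×0.86×0.66 + 0.56806×0.86×0.34 + 0.84037×0.14×0.66 + 0.92657×0.14×0.34 = 0.322480
P(low oil pressure | warning light) = 0.210206/0.322480 ≈ 0.6518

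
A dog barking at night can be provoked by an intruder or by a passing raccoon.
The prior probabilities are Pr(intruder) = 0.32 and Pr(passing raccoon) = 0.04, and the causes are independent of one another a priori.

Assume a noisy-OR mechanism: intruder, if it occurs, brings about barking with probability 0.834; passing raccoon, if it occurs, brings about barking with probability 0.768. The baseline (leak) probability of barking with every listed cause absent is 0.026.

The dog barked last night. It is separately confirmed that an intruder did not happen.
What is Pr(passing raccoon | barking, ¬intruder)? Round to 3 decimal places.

Under noisy-OR, P(barking | causes) = 1 − (1−0.026)·∏(1−qᵢ) over the active causes.
Weight on passing raccoon=true, given the evidence: 0.774032×0.04 = 0.030961
The normalizing constant is 0.026×0.96 + 0.774032×0.04 = 0.055921
Posterior = 0.030961 / 0.055921 ≈ 0.554

Pr(passing raccoon | barking, ¬intruder) ≈ 0.554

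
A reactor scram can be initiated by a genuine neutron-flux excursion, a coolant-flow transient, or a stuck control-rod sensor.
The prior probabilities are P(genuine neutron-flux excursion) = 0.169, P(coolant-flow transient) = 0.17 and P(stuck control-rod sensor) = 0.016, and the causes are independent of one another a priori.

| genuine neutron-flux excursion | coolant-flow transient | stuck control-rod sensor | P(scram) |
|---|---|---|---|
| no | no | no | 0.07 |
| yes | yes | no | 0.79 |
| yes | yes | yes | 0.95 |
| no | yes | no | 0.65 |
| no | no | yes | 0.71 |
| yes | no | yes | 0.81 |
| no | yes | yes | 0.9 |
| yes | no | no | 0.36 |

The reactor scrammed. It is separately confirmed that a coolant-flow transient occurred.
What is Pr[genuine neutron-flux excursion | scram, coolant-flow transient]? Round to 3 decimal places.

Pr[genuine neutron-flux excursion | scram, coolant-flow transient] ≈ 0.198

P(scram | coolant-flow transient) = 0.65·0.831·0.984 + 0.9·0.831·0.016 + 0.79·0.169·0.984 + 0.95·0.169·0.016 = 0.531508 + 0.011966 + 0.131374 + 0.002569 = 0.677417
The genuine neutron-flux excursion-present share is 0.131374 + 0.002569 = 0.133943.
P(genuine neutron-flux excursion | scram, coolant-flow transient) = 0.133943 / 0.677417 ≈ 0.198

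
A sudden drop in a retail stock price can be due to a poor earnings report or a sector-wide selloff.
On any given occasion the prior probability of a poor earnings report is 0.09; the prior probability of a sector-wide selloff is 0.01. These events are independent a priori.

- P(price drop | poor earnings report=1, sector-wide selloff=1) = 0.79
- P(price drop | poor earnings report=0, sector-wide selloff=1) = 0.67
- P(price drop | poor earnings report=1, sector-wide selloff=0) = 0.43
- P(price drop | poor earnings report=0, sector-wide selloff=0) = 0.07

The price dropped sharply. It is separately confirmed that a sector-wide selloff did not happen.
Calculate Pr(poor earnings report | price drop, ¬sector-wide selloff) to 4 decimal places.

P(price drop | ¬sector-wide selloff) = 0.07×0.91 + 0.43×0.09 = 0.063700 + 0.038700 = 0.102400
Restricting to configurations with poor earnings report present: 0.43×0.09 = 0.038700.
Hence the posterior is 0.038700/0.102400 ≈ 0.3779.

Pr(poor earnings report | price drop, ¬sector-wide selloff) ≈ 0.3779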